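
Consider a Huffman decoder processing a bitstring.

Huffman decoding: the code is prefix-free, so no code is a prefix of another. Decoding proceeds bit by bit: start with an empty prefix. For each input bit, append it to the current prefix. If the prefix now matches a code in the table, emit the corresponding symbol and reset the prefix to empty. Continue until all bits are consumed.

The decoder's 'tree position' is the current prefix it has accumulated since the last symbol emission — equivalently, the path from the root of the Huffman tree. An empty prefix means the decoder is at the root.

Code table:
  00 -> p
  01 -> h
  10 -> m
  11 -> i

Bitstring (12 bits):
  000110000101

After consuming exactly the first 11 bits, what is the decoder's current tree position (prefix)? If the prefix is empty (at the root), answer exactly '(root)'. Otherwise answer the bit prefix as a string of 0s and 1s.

Answer: 0

Derivation:
Bit 0: prefix='0' (no match yet)
Bit 1: prefix='00' -> emit 'p', reset
Bit 2: prefix='0' (no match yet)
Bit 3: prefix='01' -> emit 'h', reset
Bit 4: prefix='1' (no match yet)
Bit 5: prefix='10' -> emit 'm', reset
Bit 6: prefix='0' (no match yet)
Bit 7: prefix='00' -> emit 'p', reset
Bit 8: prefix='0' (no match yet)
Bit 9: prefix='01' -> emit 'h', reset
Bit 10: prefix='0' (no match yet)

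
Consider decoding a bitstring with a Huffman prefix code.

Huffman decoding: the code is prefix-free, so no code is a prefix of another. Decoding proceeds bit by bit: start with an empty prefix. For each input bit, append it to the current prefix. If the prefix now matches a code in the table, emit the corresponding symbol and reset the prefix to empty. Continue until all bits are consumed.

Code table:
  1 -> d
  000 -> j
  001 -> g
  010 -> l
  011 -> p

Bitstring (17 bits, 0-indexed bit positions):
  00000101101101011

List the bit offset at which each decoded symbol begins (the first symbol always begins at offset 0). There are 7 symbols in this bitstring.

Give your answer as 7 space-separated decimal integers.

Bit 0: prefix='0' (no match yet)
Bit 1: prefix='00' (no match yet)
Bit 2: prefix='000' -> emit 'j', reset
Bit 3: prefix='0' (no match yet)
Bit 4: prefix='00' (no match yet)
Bit 5: prefix='001' -> emit 'g', reset
Bit 6: prefix='0' (no match yet)
Bit 7: prefix='01' (no match yet)
Bit 8: prefix='011' -> emit 'p', reset
Bit 9: prefix='0' (no match yet)
Bit 10: prefix='01' (no match yet)
Bit 11: prefix='011' -> emit 'p', reset
Bit 12: prefix='0' (no match yet)
Bit 13: prefix='01' (no match yet)
Bit 14: prefix='010' -> emit 'l', reset
Bit 15: prefix='1' -> emit 'd', reset
Bit 16: prefix='1' -> emit 'd', reset

Answer: 0 3 6 9 12 15 16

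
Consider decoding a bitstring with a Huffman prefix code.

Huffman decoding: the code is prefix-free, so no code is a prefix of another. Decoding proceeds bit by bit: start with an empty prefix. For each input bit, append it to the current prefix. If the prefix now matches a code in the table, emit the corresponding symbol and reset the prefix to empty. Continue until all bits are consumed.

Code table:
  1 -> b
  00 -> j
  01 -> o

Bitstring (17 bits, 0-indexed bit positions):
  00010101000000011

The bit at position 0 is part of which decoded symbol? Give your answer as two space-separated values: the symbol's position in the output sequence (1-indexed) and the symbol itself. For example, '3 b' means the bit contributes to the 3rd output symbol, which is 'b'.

Answer: 1 j

Derivation:
Bit 0: prefix='0' (no match yet)
Bit 1: prefix='00' -> emit 'j', reset
Bit 2: prefix='0' (no match yet)
Bit 3: prefix='01' -> emit 'o', reset
Bit 4: prefix='0' (no match yet)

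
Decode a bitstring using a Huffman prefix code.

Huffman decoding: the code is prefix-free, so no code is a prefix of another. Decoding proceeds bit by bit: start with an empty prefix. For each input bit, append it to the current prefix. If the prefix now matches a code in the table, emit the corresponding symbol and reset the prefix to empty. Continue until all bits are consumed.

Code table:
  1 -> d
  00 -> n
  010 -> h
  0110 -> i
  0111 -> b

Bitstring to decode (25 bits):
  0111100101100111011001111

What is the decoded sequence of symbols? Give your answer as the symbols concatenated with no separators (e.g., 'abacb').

Answer: bdndibibd

Derivation:
Bit 0: prefix='0' (no match yet)
Bit 1: prefix='01' (no match yet)
Bit 2: prefix='011' (no match yet)
Bit 3: prefix='0111' -> emit 'b', reset
Bit 4: prefix='1' -> emit 'd', reset
Bit 5: prefix='0' (no match yet)
Bit 6: prefix='00' -> emit 'n', reset
Bit 7: prefix='1' -> emit 'd', reset
Bit 8: prefix='0' (no match yet)
Bit 9: prefix='01' (no match yet)
Bit 10: prefix='011' (no match yet)
Bit 11: prefix='0110' -> emit 'i', reset
Bit 12: prefix='0' (no match yet)
Bit 13: prefix='01' (no match yet)
Bit 14: prefix='011' (no match yet)
Bit 15: prefix='0111' -> emit 'b', reset
Bit 16: prefix='0' (no match yet)
Bit 17: prefix='01' (no match yet)
Bit 18: prefix='011' (no match yet)
Bit 19: prefix='0110' -> emit 'i', reset
Bit 20: prefix='0' (no match yet)
Bit 21: prefix='01' (no match yet)
Bit 22: prefix='011' (no match yet)
Bit 23: prefix='0111' -> emit 'b', reset
Bit 24: prefix='1' -> emit 'd', reset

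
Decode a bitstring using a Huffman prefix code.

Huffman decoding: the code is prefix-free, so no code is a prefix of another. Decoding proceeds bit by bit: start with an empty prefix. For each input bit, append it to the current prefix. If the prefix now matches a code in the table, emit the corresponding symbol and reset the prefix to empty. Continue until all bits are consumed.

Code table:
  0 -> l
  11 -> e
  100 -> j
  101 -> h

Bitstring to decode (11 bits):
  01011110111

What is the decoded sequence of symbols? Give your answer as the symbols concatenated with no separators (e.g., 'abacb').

Answer: lhehe

Derivation:
Bit 0: prefix='0' -> emit 'l', reset
Bit 1: prefix='1' (no match yet)
Bit 2: prefix='10' (no match yet)
Bit 3: prefix='101' -> emit 'h', reset
Bit 4: prefix='1' (no match yet)
Bit 5: prefix='11' -> emit 'e', reset
Bit 6: prefix='1' (no match yet)
Bit 7: prefix='10' (no match yet)
Bit 8: prefix='101' -> emit 'h', reset
Bit 9: prefix='1' (no match yet)
Bit 10: prefix='11' -> emit 'e', reset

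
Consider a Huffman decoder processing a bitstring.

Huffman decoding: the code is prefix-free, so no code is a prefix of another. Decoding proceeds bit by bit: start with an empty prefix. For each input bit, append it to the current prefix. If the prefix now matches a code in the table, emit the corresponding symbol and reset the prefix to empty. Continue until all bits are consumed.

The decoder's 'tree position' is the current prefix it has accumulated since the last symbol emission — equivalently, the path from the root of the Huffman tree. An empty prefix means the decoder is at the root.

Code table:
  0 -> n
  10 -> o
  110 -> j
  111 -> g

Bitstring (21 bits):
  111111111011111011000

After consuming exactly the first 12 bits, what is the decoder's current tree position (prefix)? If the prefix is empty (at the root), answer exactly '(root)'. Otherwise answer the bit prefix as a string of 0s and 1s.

Answer: 11

Derivation:
Bit 0: prefix='1' (no match yet)
Bit 1: prefix='11' (no match yet)
Bit 2: prefix='111' -> emit 'g', reset
Bit 3: prefix='1' (no match yet)
Bit 4: prefix='11' (no match yet)
Bit 5: prefix='111' -> emit 'g', reset
Bit 6: prefix='1' (no match yet)
Bit 7: prefix='11' (no match yet)
Bit 8: prefix='111' -> emit 'g', reset
Bit 9: prefix='0' -> emit 'n', reset
Bit 10: prefix='1' (no match yet)
Bit 11: prefix='11' (no match yet)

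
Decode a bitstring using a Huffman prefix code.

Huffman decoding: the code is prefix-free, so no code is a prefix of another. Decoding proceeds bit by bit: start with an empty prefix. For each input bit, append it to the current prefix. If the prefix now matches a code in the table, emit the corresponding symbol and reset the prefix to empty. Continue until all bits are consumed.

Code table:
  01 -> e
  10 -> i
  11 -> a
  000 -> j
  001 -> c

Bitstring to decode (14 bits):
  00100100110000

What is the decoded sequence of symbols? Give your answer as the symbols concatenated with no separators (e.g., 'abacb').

Answer: cccij

Derivation:
Bit 0: prefix='0' (no match yet)
Bit 1: prefix='00' (no match yet)
Bit 2: prefix='001' -> emit 'c', reset
Bit 3: prefix='0' (no match yet)
Bit 4: prefix='00' (no match yet)
Bit 5: prefix='001' -> emit 'c', reset
Bit 6: prefix='0' (no match yet)
Bit 7: prefix='00' (no match yet)
Bit 8: prefix='001' -> emit 'c', reset
Bit 9: prefix='1' (no match yet)
Bit 10: prefix='10' -> emit 'i', reset
Bit 11: prefix='0' (no match yet)
Bit 12: prefix='00' (no match yet)
Bit 13: prefix='000' -> emit 'j', reset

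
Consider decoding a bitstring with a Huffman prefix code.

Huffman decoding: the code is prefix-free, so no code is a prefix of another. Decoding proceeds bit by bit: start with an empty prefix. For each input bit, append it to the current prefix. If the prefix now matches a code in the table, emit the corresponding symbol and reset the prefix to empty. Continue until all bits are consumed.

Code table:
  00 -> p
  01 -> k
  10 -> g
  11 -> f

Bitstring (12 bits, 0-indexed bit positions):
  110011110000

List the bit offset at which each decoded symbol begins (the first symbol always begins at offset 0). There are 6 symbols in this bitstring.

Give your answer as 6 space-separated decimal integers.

Bit 0: prefix='1' (no match yet)
Bit 1: prefix='11' -> emit 'f', reset
Bit 2: prefix='0' (no match yet)
Bit 3: prefix='00' -> emit 'p', reset
Bit 4: prefix='1' (no match yet)
Bit 5: prefix='11' -> emit 'f', reset
Bit 6: prefix='1' (no match yet)
Bit 7: prefix='11' -> emit 'f', reset
Bit 8: prefix='0' (no match yet)
Bit 9: prefix='00' -> emit 'p', reset
Bit 10: prefix='0' (no match yet)
Bit 11: prefix='00' -> emit 'p', reset

Answer: 0 2 4 6 8 10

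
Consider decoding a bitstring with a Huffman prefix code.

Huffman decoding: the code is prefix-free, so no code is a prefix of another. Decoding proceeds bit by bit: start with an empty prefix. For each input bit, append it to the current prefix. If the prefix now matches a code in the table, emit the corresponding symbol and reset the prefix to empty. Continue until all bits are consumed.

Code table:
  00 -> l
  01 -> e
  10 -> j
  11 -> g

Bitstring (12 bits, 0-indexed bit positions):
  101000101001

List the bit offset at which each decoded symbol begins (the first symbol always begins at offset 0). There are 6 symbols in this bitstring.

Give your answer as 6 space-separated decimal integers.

Bit 0: prefix='1' (no match yet)
Bit 1: prefix='10' -> emit 'j', reset
Bit 2: prefix='1' (no match yet)
Bit 3: prefix='10' -> emit 'j', reset
Bit 4: prefix='0' (no match yet)
Bit 5: prefix='00' -> emit 'l', reset
Bit 6: prefix='1' (no match yet)
Bit 7: prefix='10' -> emit 'j', reset
Bit 8: prefix='1' (no match yet)
Bit 9: prefix='10' -> emit 'j', reset
Bit 10: prefix='0' (no match yet)
Bit 11: prefix='01' -> emit 'e', reset

Answer: 0 2 4 6 8 10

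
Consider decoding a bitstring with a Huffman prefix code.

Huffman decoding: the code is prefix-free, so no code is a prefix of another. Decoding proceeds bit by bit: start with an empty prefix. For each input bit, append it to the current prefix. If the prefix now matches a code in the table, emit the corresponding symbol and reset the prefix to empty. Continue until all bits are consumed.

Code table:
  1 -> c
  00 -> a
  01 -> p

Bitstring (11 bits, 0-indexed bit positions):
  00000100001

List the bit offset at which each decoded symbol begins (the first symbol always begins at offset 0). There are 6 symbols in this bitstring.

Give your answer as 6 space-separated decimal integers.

Bit 0: prefix='0' (no match yet)
Bit 1: prefix='00' -> emit 'a', reset
Bit 2: prefix='0' (no match yet)
Bit 3: prefix='00' -> emit 'a', reset
Bit 4: prefix='0' (no match yet)
Bit 5: prefix='01' -> emit 'p', reset
Bit 6: prefix='0' (no match yet)
Bit 7: prefix='00' -> emit 'a', reset
Bit 8: prefix='0' (no match yet)
Bit 9: prefix='00' -> emit 'a', reset
Bit 10: prefix='1' -> emit 'c', reset

Answer: 0 2 4 6 8 10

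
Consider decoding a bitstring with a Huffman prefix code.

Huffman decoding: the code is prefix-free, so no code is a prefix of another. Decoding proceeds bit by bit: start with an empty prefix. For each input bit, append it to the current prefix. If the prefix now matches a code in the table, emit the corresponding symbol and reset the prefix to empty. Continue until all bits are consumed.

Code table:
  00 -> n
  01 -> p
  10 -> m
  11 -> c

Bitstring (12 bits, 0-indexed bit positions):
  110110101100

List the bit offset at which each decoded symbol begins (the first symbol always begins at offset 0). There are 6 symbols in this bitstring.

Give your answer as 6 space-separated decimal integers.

Bit 0: prefix='1' (no match yet)
Bit 1: prefix='11' -> emit 'c', reset
Bit 2: prefix='0' (no match yet)
Bit 3: prefix='01' -> emit 'p', reset
Bit 4: prefix='1' (no match yet)
Bit 5: prefix='10' -> emit 'm', reset
Bit 6: prefix='1' (no match yet)
Bit 7: prefix='10' -> emit 'm', reset
Bit 8: prefix='1' (no match yet)
Bit 9: prefix='11' -> emit 'c', reset
Bit 10: prefix='0' (no match yet)
Bit 11: prefix='00' -> emit 'n', reset

Answer: 0 2 4 6 8 10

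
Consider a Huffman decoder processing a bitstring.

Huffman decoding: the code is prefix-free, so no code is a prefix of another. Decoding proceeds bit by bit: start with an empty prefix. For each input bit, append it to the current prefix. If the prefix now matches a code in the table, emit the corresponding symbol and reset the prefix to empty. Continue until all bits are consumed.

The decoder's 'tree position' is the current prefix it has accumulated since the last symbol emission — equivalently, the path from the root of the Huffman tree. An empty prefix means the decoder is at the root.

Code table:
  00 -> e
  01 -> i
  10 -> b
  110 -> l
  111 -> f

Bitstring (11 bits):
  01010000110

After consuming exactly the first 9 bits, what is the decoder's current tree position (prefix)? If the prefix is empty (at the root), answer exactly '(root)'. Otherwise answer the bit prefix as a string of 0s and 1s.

Answer: 1

Derivation:
Bit 0: prefix='0' (no match yet)
Bit 1: prefix='01' -> emit 'i', reset
Bit 2: prefix='0' (no match yet)
Bit 3: prefix='01' -> emit 'i', reset
Bit 4: prefix='0' (no match yet)
Bit 5: prefix='00' -> emit 'e', reset
Bit 6: prefix='0' (no match yet)
Bit 7: prefix='00' -> emit 'e', reset
Bit 8: prefix='1' (no match yet)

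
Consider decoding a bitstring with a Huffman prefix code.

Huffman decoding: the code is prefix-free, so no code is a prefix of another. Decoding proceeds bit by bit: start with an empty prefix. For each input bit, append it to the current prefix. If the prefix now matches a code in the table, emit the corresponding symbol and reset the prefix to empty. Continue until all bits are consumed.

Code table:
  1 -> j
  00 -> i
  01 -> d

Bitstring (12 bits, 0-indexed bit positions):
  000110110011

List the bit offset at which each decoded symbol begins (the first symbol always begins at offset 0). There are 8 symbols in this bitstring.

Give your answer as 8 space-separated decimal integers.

Answer: 0 2 4 5 7 8 10 11

Derivation:
Bit 0: prefix='0' (no match yet)
Bit 1: prefix='00' -> emit 'i', reset
Bit 2: prefix='0' (no match yet)
Bit 3: prefix='01' -> emit 'd', reset
Bit 4: prefix='1' -> emit 'j', reset
Bit 5: prefix='0' (no match yet)
Bit 6: prefix='01' -> emit 'd', reset
Bit 7: prefix='1' -> emit 'j', reset
Bit 8: prefix='0' (no match yet)
Bit 9: prefix='00' -> emit 'i', reset
Bit 10: prefix='1' -> emit 'j', reset
Bit 11: prefix='1' -> emit 'j', reset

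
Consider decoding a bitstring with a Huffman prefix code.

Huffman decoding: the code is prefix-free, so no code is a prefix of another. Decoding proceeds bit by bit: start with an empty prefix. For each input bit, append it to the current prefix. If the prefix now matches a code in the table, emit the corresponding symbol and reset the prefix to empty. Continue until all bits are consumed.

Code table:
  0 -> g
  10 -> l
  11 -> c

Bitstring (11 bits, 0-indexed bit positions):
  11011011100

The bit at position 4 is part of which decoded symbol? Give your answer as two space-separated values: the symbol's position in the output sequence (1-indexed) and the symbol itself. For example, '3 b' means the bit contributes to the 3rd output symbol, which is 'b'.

Answer: 3 c

Derivation:
Bit 0: prefix='1' (no match yet)
Bit 1: prefix='11' -> emit 'c', reset
Bit 2: prefix='0' -> emit 'g', reset
Bit 3: prefix='1' (no match yet)
Bit 4: prefix='11' -> emit 'c', reset
Bit 5: prefix='0' -> emit 'g', reset
Bit 6: prefix='1' (no match yet)
Bit 7: prefix='11' -> emit 'c', reset
Bit 8: prefix='1' (no match yet)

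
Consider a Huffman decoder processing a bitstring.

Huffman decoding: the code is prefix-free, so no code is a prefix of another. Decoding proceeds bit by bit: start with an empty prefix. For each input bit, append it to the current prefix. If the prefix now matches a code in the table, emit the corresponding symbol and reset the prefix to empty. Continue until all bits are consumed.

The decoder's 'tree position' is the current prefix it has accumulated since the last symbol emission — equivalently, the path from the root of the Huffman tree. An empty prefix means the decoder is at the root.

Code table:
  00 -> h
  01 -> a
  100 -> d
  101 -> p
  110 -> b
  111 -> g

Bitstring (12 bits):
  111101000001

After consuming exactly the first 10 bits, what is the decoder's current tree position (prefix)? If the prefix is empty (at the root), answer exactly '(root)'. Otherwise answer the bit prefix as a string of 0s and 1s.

Bit 0: prefix='1' (no match yet)
Bit 1: prefix='11' (no match yet)
Bit 2: prefix='111' -> emit 'g', reset
Bit 3: prefix='1' (no match yet)
Bit 4: prefix='10' (no match yet)
Bit 5: prefix='101' -> emit 'p', reset
Bit 6: prefix='0' (no match yet)
Bit 7: prefix='00' -> emit 'h', reset
Bit 8: prefix='0' (no match yet)
Bit 9: prefix='00' -> emit 'h', reset

Answer: (root)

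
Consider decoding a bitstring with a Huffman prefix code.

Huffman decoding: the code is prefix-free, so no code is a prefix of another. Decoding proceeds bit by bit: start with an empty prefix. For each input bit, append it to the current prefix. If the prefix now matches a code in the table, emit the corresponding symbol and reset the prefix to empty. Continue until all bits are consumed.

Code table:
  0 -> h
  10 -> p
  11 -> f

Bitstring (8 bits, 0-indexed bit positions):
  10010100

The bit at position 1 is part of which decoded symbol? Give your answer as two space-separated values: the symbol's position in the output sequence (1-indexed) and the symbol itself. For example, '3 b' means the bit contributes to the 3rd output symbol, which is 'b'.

Answer: 1 p

Derivation:
Bit 0: prefix='1' (no match yet)
Bit 1: prefix='10' -> emit 'p', reset
Bit 2: prefix='0' -> emit 'h', reset
Bit 3: prefix='1' (no match yet)
Bit 4: prefix='10' -> emit 'p', reset
Bit 5: prefix='1' (no match yet)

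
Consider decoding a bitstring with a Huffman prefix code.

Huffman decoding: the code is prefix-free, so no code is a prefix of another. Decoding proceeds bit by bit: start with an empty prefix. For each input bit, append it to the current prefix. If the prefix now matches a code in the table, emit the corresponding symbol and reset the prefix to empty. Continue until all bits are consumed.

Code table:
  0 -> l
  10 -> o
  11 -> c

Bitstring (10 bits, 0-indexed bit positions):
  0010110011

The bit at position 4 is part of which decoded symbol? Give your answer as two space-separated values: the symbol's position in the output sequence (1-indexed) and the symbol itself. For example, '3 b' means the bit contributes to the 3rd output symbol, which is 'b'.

Answer: 4 c

Derivation:
Bit 0: prefix='0' -> emit 'l', reset
Bit 1: prefix='0' -> emit 'l', reset
Bit 2: prefix='1' (no match yet)
Bit 3: prefix='10' -> emit 'o', reset
Bit 4: prefix='1' (no match yet)
Bit 5: prefix='11' -> emit 'c', reset
Bit 6: prefix='0' -> emit 'l', reset
Bit 7: prefix='0' -> emit 'l', reset
Bit 8: prefix='1' (no match yet)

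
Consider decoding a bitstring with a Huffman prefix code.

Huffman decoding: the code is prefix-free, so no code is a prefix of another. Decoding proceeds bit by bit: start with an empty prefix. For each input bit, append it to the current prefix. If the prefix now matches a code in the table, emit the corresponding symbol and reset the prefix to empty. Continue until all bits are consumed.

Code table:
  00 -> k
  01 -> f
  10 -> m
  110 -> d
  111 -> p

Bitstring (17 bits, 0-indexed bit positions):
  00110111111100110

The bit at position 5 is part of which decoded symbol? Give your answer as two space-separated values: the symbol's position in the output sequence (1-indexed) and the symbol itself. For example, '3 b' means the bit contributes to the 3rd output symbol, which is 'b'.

Bit 0: prefix='0' (no match yet)
Bit 1: prefix='00' -> emit 'k', reset
Bit 2: prefix='1' (no match yet)
Bit 3: prefix='11' (no match yet)
Bit 4: prefix='110' -> emit 'd', reset
Bit 5: prefix='1' (no match yet)
Bit 6: prefix='11' (no match yet)
Bit 7: prefix='111' -> emit 'p', reset
Bit 8: prefix='1' (no match yet)
Bit 9: prefix='11' (no match yet)

Answer: 3 p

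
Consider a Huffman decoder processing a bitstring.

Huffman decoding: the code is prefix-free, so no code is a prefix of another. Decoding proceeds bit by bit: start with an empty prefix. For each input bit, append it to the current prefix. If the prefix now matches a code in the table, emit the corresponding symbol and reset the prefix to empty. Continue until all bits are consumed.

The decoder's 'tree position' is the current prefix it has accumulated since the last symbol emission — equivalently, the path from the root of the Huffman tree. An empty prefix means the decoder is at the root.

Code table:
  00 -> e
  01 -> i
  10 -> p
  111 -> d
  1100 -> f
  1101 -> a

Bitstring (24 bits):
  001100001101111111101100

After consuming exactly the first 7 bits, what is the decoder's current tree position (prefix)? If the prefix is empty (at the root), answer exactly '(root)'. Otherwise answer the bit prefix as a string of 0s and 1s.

Bit 0: prefix='0' (no match yet)
Bit 1: prefix='00' -> emit 'e', reset
Bit 2: prefix='1' (no match yet)
Bit 3: prefix='11' (no match yet)
Bit 4: prefix='110' (no match yet)
Bit 5: prefix='1100' -> emit 'f', reset
Bit 6: prefix='0' (no match yet)

Answer: 0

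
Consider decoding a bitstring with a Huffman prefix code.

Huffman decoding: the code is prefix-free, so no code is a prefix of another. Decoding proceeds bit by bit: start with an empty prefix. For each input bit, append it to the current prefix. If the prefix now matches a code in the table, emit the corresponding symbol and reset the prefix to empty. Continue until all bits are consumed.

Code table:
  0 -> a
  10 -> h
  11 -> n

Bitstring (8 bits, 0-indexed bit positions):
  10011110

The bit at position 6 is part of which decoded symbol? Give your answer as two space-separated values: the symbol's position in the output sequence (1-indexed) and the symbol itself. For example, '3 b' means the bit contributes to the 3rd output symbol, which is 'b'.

Bit 0: prefix='1' (no match yet)
Bit 1: prefix='10' -> emit 'h', reset
Bit 2: prefix='0' -> emit 'a', reset
Bit 3: prefix='1' (no match yet)
Bit 4: prefix='11' -> emit 'n', reset
Bit 5: prefix='1' (no match yet)
Bit 6: prefix='11' -> emit 'n', reset
Bit 7: prefix='0' -> emit 'a', reset

Answer: 4 n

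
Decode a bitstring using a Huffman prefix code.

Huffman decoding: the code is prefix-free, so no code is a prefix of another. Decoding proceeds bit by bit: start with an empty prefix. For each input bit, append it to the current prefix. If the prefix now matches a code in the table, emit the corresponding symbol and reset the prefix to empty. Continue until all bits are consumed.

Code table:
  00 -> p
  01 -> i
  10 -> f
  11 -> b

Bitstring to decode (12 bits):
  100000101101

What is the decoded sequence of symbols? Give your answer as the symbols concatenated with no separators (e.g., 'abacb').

Answer: fppfbi

Derivation:
Bit 0: prefix='1' (no match yet)
Bit 1: prefix='10' -> emit 'f', reset
Bit 2: prefix='0' (no match yet)
Bit 3: prefix='00' -> emit 'p', reset
Bit 4: prefix='0' (no match yet)
Bit 5: prefix='00' -> emit 'p', reset
Bit 6: prefix='1' (no match yet)
Bit 7: prefix='10' -> emit 'f', reset
Bit 8: prefix='1' (no match yet)
Bit 9: prefix='11' -> emit 'b', reset
Bit 10: prefix='0' (no match yet)
Bit 11: prefix='01' -> emit 'i', reset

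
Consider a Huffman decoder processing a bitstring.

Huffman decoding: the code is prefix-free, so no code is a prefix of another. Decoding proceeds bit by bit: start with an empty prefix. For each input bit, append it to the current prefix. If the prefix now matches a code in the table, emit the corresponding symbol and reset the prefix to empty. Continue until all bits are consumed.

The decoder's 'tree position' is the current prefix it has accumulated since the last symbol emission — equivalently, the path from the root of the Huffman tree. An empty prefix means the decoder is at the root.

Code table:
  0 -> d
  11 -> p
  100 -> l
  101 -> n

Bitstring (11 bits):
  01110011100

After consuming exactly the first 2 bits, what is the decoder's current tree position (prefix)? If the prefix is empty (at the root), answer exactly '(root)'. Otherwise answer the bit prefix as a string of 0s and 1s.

Answer: 1

Derivation:
Bit 0: prefix='0' -> emit 'd', reset
Bit 1: prefix='1' (no match yet)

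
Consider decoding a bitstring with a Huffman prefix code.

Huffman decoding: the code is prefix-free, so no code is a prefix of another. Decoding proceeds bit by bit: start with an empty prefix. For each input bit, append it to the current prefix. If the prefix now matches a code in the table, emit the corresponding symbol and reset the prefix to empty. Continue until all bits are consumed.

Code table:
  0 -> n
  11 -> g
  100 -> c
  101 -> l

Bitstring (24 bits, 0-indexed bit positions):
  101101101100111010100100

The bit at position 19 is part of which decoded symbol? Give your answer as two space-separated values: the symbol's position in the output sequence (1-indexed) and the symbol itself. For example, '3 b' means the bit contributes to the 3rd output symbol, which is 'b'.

Answer: 8 c

Derivation:
Bit 0: prefix='1' (no match yet)
Bit 1: prefix='10' (no match yet)
Bit 2: prefix='101' -> emit 'l', reset
Bit 3: prefix='1' (no match yet)
Bit 4: prefix='10' (no match yet)
Bit 5: prefix='101' -> emit 'l', reset
Bit 6: prefix='1' (no match yet)
Bit 7: prefix='10' (no match yet)
Bit 8: prefix='101' -> emit 'l', reset
Bit 9: prefix='1' (no match yet)
Bit 10: prefix='10' (no match yet)
Bit 11: prefix='100' -> emit 'c', reset
Bit 12: prefix='1' (no match yet)
Bit 13: prefix='11' -> emit 'g', reset
Bit 14: prefix='1' (no match yet)
Bit 15: prefix='10' (no match yet)
Bit 16: prefix='101' -> emit 'l', reset
Bit 17: prefix='0' -> emit 'n', reset
Bit 18: prefix='1' (no match yet)
Bit 19: prefix='10' (no match yet)
Bit 20: prefix='100' -> emit 'c', reset
Bit 21: prefix='1' (no match yet)
Bit 22: prefix='10' (no match yet)
Bit 23: prefix='100' -> emit 'c', reset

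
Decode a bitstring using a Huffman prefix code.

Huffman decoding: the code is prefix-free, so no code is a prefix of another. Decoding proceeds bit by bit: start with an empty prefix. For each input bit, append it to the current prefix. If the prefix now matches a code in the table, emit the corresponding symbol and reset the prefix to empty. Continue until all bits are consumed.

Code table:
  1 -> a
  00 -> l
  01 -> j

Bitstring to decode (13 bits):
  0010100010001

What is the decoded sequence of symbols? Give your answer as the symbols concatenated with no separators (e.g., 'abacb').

Bit 0: prefix='0' (no match yet)
Bit 1: prefix='00' -> emit 'l', reset
Bit 2: prefix='1' -> emit 'a', reset
Bit 3: prefix='0' (no match yet)
Bit 4: prefix='01' -> emit 'j', reset
Bit 5: prefix='0' (no match yet)
Bit 6: prefix='00' -> emit 'l', reset
Bit 7: prefix='0' (no match yet)
Bit 8: prefix='01' -> emit 'j', reset
Bit 9: prefix='0' (no match yet)
Bit 10: prefix='00' -> emit 'l', reset
Bit 11: prefix='0' (no match yet)
Bit 12: prefix='01' -> emit 'j', reset

Answer: lajljlj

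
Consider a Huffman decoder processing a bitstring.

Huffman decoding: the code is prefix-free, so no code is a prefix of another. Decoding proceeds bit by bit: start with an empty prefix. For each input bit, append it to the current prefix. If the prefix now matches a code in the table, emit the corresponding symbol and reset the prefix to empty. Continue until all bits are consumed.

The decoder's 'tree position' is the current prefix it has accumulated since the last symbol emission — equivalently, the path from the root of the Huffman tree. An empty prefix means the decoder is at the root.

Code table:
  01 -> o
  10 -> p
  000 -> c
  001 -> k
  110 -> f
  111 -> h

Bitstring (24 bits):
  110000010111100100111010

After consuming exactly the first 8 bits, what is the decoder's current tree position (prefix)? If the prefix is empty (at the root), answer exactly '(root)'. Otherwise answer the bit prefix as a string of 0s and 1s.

Bit 0: prefix='1' (no match yet)
Bit 1: prefix='11' (no match yet)
Bit 2: prefix='110' -> emit 'f', reset
Bit 3: prefix='0' (no match yet)
Bit 4: prefix='00' (no match yet)
Bit 5: prefix='000' -> emit 'c', reset
Bit 6: prefix='0' (no match yet)
Bit 7: prefix='01' -> emit 'o', reset

Answer: (root)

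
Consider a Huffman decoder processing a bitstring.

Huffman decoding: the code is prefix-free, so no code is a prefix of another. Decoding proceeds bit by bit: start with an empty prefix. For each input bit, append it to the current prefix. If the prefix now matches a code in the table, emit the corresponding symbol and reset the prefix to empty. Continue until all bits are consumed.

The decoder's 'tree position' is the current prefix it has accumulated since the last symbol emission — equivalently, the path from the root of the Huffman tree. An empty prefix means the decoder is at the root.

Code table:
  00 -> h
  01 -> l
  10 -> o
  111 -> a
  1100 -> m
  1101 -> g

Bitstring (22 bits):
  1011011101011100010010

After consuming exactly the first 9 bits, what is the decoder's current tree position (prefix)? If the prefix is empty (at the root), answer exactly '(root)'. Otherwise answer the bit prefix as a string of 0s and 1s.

Bit 0: prefix='1' (no match yet)
Bit 1: prefix='10' -> emit 'o', reset
Bit 2: prefix='1' (no match yet)
Bit 3: prefix='11' (no match yet)
Bit 4: prefix='110' (no match yet)
Bit 5: prefix='1101' -> emit 'g', reset
Bit 6: prefix='1' (no match yet)
Bit 7: prefix='11' (no match yet)
Bit 8: prefix='110' (no match yet)

Answer: 110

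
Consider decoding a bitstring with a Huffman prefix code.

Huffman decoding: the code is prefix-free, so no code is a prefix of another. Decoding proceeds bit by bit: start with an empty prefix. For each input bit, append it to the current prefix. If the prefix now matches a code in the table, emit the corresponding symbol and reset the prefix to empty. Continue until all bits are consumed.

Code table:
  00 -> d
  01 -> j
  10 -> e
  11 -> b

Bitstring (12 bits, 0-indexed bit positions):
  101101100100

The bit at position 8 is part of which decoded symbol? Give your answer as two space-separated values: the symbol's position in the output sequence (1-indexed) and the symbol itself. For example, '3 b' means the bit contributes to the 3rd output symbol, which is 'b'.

Answer: 5 j

Derivation:
Bit 0: prefix='1' (no match yet)
Bit 1: prefix='10' -> emit 'e', reset
Bit 2: prefix='1' (no match yet)
Bit 3: prefix='11' -> emit 'b', reset
Bit 4: prefix='0' (no match yet)
Bit 5: prefix='01' -> emit 'j', reset
Bit 6: prefix='1' (no match yet)
Bit 7: prefix='10' -> emit 'e', reset
Bit 8: prefix='0' (no match yet)
Bit 9: prefix='01' -> emit 'j', reset
Bit 10: prefix='0' (no match yet)
Bit 11: prefix='00' -> emit 'd', reset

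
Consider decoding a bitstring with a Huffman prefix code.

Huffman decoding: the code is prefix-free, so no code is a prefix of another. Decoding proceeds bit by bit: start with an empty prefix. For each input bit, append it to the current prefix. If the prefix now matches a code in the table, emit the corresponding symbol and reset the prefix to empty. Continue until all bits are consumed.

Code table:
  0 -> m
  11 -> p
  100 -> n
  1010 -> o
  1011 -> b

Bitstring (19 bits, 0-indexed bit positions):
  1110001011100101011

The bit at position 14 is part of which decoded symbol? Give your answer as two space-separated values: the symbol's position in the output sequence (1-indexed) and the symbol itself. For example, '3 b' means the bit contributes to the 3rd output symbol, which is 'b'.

Answer: 6 o

Derivation:
Bit 0: prefix='1' (no match yet)
Bit 1: prefix='11' -> emit 'p', reset
Bit 2: prefix='1' (no match yet)
Bit 3: prefix='10' (no match yet)
Bit 4: prefix='100' -> emit 'n', reset
Bit 5: prefix='0' -> emit 'm', reset
Bit 6: prefix='1' (no match yet)
Bit 7: prefix='10' (no match yet)
Bit 8: prefix='101' (no match yet)
Bit 9: prefix='1011' -> emit 'b', reset
Bit 10: prefix='1' (no match yet)
Bit 11: prefix='10' (no match yet)
Bit 12: prefix='100' -> emit 'n', reset
Bit 13: prefix='1' (no match yet)
Bit 14: prefix='10' (no match yet)
Bit 15: prefix='101' (no match yet)
Bit 16: prefix='1010' -> emit 'o', reset
Bit 17: prefix='1' (no match yet)
Bit 18: prefix='11' -> emit 'p', reset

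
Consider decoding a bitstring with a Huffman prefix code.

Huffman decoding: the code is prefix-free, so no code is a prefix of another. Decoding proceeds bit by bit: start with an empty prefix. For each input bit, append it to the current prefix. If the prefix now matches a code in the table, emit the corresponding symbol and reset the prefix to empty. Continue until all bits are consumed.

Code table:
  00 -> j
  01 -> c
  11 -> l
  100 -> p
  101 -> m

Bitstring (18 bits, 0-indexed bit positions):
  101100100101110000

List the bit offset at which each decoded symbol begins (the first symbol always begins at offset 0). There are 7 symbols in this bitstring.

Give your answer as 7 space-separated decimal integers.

Answer: 0 3 6 9 12 14 16

Derivation:
Bit 0: prefix='1' (no match yet)
Bit 1: prefix='10' (no match yet)
Bit 2: prefix='101' -> emit 'm', reset
Bit 3: prefix='1' (no match yet)
Bit 4: prefix='10' (no match yet)
Bit 5: prefix='100' -> emit 'p', reset
Bit 6: prefix='1' (no match yet)
Bit 7: prefix='10' (no match yet)
Bit 8: prefix='100' -> emit 'p', reset
Bit 9: prefix='1' (no match yet)
Bit 10: prefix='10' (no match yet)
Bit 11: prefix='101' -> emit 'm', reset
Bit 12: prefix='1' (no match yet)
Bit 13: prefix='11' -> emit 'l', reset
Bit 14: prefix='0' (no match yet)
Bit 15: prefix='00' -> emit 'j', reset
Bit 16: prefix='0' (no match yet)
Bit 17: prefix='00' -> emit 'j', reset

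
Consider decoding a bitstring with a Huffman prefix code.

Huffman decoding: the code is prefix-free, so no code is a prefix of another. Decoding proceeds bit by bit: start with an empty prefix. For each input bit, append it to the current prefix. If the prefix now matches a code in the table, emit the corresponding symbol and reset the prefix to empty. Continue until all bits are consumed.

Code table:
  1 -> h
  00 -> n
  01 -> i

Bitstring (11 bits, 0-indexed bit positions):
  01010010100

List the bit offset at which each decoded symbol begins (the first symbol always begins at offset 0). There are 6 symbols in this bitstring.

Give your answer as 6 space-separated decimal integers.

Bit 0: prefix='0' (no match yet)
Bit 1: prefix='01' -> emit 'i', reset
Bit 2: prefix='0' (no match yet)
Bit 3: prefix='01' -> emit 'i', reset
Bit 4: prefix='0' (no match yet)
Bit 5: prefix='00' -> emit 'n', reset
Bit 6: prefix='1' -> emit 'h', reset
Bit 7: prefix='0' (no match yet)
Bit 8: prefix='01' -> emit 'i', reset
Bit 9: prefix='0' (no match yet)
Bit 10: prefix='00' -> emit 'n', reset

Answer: 0 2 4 6 7 9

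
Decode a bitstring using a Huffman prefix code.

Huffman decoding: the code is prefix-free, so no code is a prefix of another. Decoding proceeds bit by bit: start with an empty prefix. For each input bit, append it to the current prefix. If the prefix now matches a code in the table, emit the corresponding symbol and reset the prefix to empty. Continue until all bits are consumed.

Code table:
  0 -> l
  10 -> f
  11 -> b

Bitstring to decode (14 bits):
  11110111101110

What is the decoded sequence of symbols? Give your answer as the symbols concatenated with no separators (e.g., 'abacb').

Answer: bblbblbf

Derivation:
Bit 0: prefix='1' (no match yet)
Bit 1: prefix='11' -> emit 'b', reset
Bit 2: prefix='1' (no match yet)
Bit 3: prefix='11' -> emit 'b', reset
Bit 4: prefix='0' -> emit 'l', reset
Bit 5: prefix='1' (no match yet)
Bit 6: prefix='11' -> emit 'b', reset
Bit 7: prefix='1' (no match yet)
Bit 8: prefix='11' -> emit 'b', reset
Bit 9: prefix='0' -> emit 'l', reset
Bit 10: prefix='1' (no match yet)
Bit 11: prefix='11' -> emit 'b', reset
Bit 12: prefix='1' (no match yet)
Bit 13: prefix='10' -> emit 'f', reset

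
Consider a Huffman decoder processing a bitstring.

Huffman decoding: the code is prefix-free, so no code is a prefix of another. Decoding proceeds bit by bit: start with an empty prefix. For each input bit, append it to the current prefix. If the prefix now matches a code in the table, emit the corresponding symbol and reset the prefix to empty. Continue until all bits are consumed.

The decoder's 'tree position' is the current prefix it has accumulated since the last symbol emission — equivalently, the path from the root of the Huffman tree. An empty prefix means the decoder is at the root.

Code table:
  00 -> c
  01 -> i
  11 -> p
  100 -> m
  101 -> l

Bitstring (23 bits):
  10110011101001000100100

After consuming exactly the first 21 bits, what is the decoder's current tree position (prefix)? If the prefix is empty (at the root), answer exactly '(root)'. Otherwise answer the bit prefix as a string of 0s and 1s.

Bit 0: prefix='1' (no match yet)
Bit 1: prefix='10' (no match yet)
Bit 2: prefix='101' -> emit 'l', reset
Bit 3: prefix='1' (no match yet)
Bit 4: prefix='10' (no match yet)
Bit 5: prefix='100' -> emit 'm', reset
Bit 6: prefix='1' (no match yet)
Bit 7: prefix='11' -> emit 'p', reset
Bit 8: prefix='1' (no match yet)
Bit 9: prefix='10' (no match yet)
Bit 10: prefix='101' -> emit 'l', reset
Bit 11: prefix='0' (no match yet)
Bit 12: prefix='00' -> emit 'c', reset
Bit 13: prefix='1' (no match yet)
Bit 14: prefix='10' (no match yet)
Bit 15: prefix='100' -> emit 'm', reset
Bit 16: prefix='0' (no match yet)
Bit 17: prefix='01' -> emit 'i', reset
Bit 18: prefix='0' (no match yet)
Bit 19: prefix='00' -> emit 'c', reset
Bit 20: prefix='1' (no match yet)

Answer: 1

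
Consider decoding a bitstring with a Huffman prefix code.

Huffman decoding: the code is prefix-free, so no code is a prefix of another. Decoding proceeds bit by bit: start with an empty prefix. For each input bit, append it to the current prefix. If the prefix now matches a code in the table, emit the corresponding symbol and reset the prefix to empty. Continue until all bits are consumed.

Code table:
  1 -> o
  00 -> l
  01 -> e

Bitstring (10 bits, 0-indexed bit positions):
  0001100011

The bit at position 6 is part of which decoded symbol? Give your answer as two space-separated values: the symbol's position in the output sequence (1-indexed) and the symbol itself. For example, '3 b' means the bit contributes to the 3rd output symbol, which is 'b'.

Bit 0: prefix='0' (no match yet)
Bit 1: prefix='00' -> emit 'l', reset
Bit 2: prefix='0' (no match yet)
Bit 3: prefix='01' -> emit 'e', reset
Bit 4: prefix='1' -> emit 'o', reset
Bit 5: prefix='0' (no match yet)
Bit 6: prefix='00' -> emit 'l', reset
Bit 7: prefix='0' (no match yet)
Bit 8: prefix='01' -> emit 'e', reset
Bit 9: prefix='1' -> emit 'o', reset

Answer: 4 l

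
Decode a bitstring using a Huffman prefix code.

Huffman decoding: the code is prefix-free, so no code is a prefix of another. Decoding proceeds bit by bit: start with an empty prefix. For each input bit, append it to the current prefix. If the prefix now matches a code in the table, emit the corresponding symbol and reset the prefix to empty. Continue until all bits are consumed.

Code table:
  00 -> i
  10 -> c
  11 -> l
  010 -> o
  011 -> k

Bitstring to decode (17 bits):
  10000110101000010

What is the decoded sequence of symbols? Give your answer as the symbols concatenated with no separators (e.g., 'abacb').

Answer: cikocio

Derivation:
Bit 0: prefix='1' (no match yet)
Bit 1: prefix='10' -> emit 'c', reset
Bit 2: prefix='0' (no match yet)
Bit 3: prefix='00' -> emit 'i', reset
Bit 4: prefix='0' (no match yet)
Bit 5: prefix='01' (no match yet)
Bit 6: prefix='011' -> emit 'k', reset
Bit 7: prefix='0' (no match yet)
Bit 8: prefix='01' (no match yet)
Bit 9: prefix='010' -> emit 'o', reset
Bit 10: prefix='1' (no match yet)
Bit 11: prefix='10' -> emit 'c', reset
Bit 12: prefix='0' (no match yet)
Bit 13: prefix='00' -> emit 'i', reset
Bit 14: prefix='0' (no match yet)
Bit 15: prefix='01' (no match yet)
Bit 16: prefix='010' -> emit 'o', reset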